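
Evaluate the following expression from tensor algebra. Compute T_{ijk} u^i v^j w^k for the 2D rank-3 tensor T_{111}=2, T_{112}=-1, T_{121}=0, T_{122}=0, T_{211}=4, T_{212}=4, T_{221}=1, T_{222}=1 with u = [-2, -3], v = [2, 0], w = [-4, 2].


S = sum over i,j,k of T_{ijk} u_i v_j w_k. Expanding all 8 terms:
T_{111}*u_1*v_1*w_1 = 2*-2*2*-4 = 32  (running total: 32)
T_{112}*u_1*v_1*w_2 = -1*-2*2*2 = 8  (running total: 40)
T_{121}*u_1*v_2*w_1 = 0*-2*0*-4 = 0  (running total: 40)
T_{122}*u_1*v_2*w_2 = 0*-2*0*2 = 0  (running total: 40)
T_{211}*u_2*v_1*w_1 = 4*-3*2*-4 = 96  (running total: 136)
T_{212}*u_2*v_1*w_2 = 4*-3*2*2 = -48  (running total: 88)
T_{221}*u_2*v_2*w_1 = 1*-3*0*-4 = 0  (running total: 88)
T_{222}*u_2*v_2*w_2 = 1*-3*0*2 = 0  (running total: 88)
S = 88

88


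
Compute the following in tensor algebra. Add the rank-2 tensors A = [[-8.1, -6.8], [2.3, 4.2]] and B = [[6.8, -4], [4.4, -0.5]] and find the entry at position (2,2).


Tensor addition is component-wise: (A + B)_{ij} = A_{ij} + B_{ij}.
A_{22} = 4.2
B_{22} = -0.5
(A + B)_{22} = 4.2 + -0.5 = 3.7

3.7


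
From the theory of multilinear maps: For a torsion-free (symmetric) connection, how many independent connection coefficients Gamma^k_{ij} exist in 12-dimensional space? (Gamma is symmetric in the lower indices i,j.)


Christoffel symbols Gamma^k_{ij} are symmetric in i,j, so there are d * d(d+1)/2 independent symbols.
d = 12
d(d+1)/2 = 12 * 13 / 2 = 78
Total = 12 * 78 = 936

936


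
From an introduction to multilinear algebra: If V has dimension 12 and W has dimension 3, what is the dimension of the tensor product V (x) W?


The dimension of a tensor product is the product of dimensions.
dim(V) = 12, dim(W) = 3
dim(V (x) W) = 12 * 3 = 36

36


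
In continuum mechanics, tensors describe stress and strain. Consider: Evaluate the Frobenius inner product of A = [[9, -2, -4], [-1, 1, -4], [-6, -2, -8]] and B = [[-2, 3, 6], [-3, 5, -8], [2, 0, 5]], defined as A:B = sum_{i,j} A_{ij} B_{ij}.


A:B = sum over all i,j of A_{ij} * B_{ij}.
Row 1: 9*-2=-18, -2*3=-6, -4*6=-24 => row sum = -48
Row 2: -1*-3=3, 1*5=5, -4*-8=32 => row sum = 40
Row 3: -6*2=-12, -2*0=0, -8*5=-40 => row sum = -52
Total = -48 + 40 + -52 = -60

-60


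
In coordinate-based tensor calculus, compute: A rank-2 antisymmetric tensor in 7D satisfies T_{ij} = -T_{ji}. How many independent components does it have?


An antisymmetric rank-2 tensor satisfies A_{ij} = -A_{ji}, so diagonal entries are zero.
The independent components are the upper-triangular entries: C(n, 2) = n(n-1)/2.
n = 7
C(7, 2) = 7 * 6 / 2 = 42 / 2 = 21

21


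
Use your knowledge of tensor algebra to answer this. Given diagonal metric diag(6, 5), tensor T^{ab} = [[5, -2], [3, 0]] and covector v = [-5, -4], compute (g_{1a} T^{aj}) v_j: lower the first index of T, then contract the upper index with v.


Step 1: lower the first index. For a diagonal metric, g_{ia} T^{aj} = g_{ii} T^{ij} (no sum on i).
g_{11} = 6
S_1{}^1 = 6 * T^{11} = 6 * 5 = 30
S_1{}^2 = 6 * T^{12} = 6 * -2 = -12
Step 2: contract S_1{}^j with v_j.
S_1{}^1 * v_1 = 30 * -5 = -150
S_1{}^2 * v_2 = -12 * -4 = 48
Result = -150 + 48 = -102

-102


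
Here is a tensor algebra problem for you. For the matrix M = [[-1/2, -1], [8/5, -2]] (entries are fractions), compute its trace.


The trace is the sum of diagonal entries.
Diagonal: M[1,1] = -1/2, M[2,2] = -2
Tr(M) = -1/2 + -2
Computing step by step:
After adding M[1,1]: -1/2
After adding M[2,2]: -5/2
Tr(M) = -5/2

-5/2


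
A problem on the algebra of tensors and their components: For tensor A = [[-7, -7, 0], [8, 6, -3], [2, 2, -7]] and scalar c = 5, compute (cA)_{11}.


Scalar multiplication: (cA)_{ij} = c * A_{ij}.
c = 5
A_{11} = -7
(cA)_{11} = 5 * -7 = -35

-35


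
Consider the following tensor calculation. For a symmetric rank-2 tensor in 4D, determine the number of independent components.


A symmetric rank-2 tensor in d dimensions has d(d+1)/2 independent components.
d = 4
d(d+1)/2 = 4 * 5 / 2 = 20 / 2 = 10

10


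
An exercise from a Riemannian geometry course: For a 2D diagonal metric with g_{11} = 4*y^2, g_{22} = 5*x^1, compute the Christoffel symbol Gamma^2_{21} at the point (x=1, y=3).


For a diagonal metric, Gamma^k_{ij} = (1/2) g^{kk} (dg_{ik}/dx_j + dg_{jk}/dx_i - dg_{ij}/dx_k).
The metric is diagonal, so g_{ab} = 0 for a != b.
At the given point: g_{11} = 36, g_{22} = 5
g^{22} = 1/5
dg_{22}/dx_1 = dg_{22}/dx_1 = 5
dg_{12}/dx_2 = 0 (off-diagonal)
dg_{21}/dx_2 = 0 (off-diagonal)
Numerator = 5 + 0 - 0 = 5
Gamma^2_{21} = 5 / (2 * 5) = 1/2

1/2


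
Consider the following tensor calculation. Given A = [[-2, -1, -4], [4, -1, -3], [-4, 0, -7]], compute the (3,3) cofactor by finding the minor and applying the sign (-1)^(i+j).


To find cofactor C_{33}, delete row 3 and column 3.
The resulting 2x2 submatrix is: [[-2, -1], [4, -1]]
Minor M_{33} = -2*-1 - -1*4
  = 2 - -4 = 6
Sign = (-1)^(3+3) = (-1)^6 = 1
Cofactor C_{33} = 1 * 6 = 6

6


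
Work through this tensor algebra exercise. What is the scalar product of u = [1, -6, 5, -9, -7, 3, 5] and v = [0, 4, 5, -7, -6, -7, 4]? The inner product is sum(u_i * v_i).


The inner product u . v = sum of u_i * v_i.
Term-by-term: 1 * 0, -6 * 4, 5 * 5, -9 * -7, -7 * -6, 3 * -7, 5 * 4
Products: 0, -24, 25, 63, 42, -21, 20
Sum = 0 + -24 + 25 + 63 + 42 + -21 + 20 = 105

105


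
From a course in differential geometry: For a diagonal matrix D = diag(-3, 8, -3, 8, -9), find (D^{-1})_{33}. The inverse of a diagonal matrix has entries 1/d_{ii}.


For a diagonal matrix, the inverse has entries (D^{-1})_{ii} = 1/d_{ii}.
The diagonal entries are: d_{11} = -3, d_{22} = 8, d_{33} = -3, d_{44} = 8, d_{55} = -9
We need (D^{-1})_{33} = 1/d_{33} = 1/-3 = -1/3

-1/3


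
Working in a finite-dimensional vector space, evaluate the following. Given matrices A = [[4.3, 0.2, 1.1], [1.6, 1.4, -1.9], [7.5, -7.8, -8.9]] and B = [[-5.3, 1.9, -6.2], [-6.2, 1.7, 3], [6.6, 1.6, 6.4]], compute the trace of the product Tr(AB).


Tr(AB) = sum_i (AB)_{ii} where (AB)_{ii} = sum_k A_{ik} B_{ki}.
(AB)_{11} = 4.3*-5.3 + 0.2*-6.2 + 1.1*6.6 = -16.77
(AB)_{22} = 1.6*1.9 + 1.4*1.7 + -1.9*1.6 = 2.38
(AB)_{33} = 7.5*-6.2 + -7.8*3 + -8.9*6.4 = -126.86
Tr(AB) = -16.77 + 2.38 + -126.86 = -141.25

-141.25


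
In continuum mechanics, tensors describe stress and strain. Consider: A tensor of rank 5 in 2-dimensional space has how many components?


The number of components of a rank-r tensor in d dimensions is d^r.
Here d = 2 and r = 5.
2^5 = 32

32


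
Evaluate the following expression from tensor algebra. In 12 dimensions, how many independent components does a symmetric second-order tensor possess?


A symmetric rank-2 tensor in d dimensions has d(d+1)/2 independent components.
d = 12
d(d+1)/2 = 12 * 13 / 2 = 156 / 2 = 78

78


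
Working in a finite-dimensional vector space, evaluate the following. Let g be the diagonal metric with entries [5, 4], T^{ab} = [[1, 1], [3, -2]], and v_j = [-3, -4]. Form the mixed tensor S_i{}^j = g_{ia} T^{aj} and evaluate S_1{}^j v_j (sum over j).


Step 1: lower the first index. For a diagonal metric, g_{ia} T^{aj} = g_{ii} T^{ij} (no sum on i).
g_{11} = 5
S_1{}^1 = 5 * T^{11} = 5 * 1 = 5
S_1{}^2 = 5 * T^{12} = 5 * 1 = 5
Step 2: contract S_1{}^j with v_j.
S_1{}^1 * v_1 = 5 * -3 = -15
S_1{}^2 * v_2 = 5 * -4 = -20
Result = -15 + -20 = -35

-35


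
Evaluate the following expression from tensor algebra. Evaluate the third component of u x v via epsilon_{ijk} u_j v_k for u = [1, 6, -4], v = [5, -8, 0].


(u x v)_3 = sum_{j,k} epsilon_{3jk} u_j v_k. Only permutations of (1,2,3) contribute; the two non-zero terms are:
eps_{312} u_1 v_2 = 1 * 1 * -8 = -8
eps_{321} u_2 v_1 = -1 * 6 * 5 = -30
(u x v)_3 = -38

-38


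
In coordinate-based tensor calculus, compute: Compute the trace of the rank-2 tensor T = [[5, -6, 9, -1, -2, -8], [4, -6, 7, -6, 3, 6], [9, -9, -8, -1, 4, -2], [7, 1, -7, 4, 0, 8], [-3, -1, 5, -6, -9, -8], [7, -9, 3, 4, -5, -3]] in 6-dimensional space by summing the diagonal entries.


The contraction (trace) of a rank-2 tensor is the sum of its diagonal elements.
Diagonal entries: A[1,1] = 5, A[2,2] = -6, A[3,3] = -8, A[4,4] = 4, A[5,5] = -9, A[6,6] = -3
Tr(A) = 5 + -6 + -8 + 4 + -9 + -3 = -17

-17


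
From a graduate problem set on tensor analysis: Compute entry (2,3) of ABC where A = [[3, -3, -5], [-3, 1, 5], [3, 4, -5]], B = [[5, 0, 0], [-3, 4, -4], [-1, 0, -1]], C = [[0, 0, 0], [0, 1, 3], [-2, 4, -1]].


(ABC)_{23} = sum_m (AB)_{2m} C_{m3}. First compute row 2 of AB.
(AB)_{21} = -3*5 + 1*-3 + 5*-1 = -23
(AB)_{22} = -3*0 + 1*4 + 5*0 = 4
(AB)_{23} = -3*0 + 1*-4 + 5*-1 = -9
Now contract with column 3 of C:
(AB)_{21} * C_{13} = -23 * 0 = 0
(AB)_{22} * C_{23} = 4 * 3 = 12
(AB)_{23} * C_{33} = -9 * -1 = 9
(ABC)_{23} = 0 + 12 + 9 = 21

21


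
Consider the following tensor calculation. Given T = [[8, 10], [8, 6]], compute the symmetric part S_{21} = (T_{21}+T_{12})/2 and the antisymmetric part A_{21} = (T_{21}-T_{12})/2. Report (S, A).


T_{21} = 8
T_{12} = 10
S_{21} = (8 + 10)/2 = 18/2 = 9
A_{21} = (8 - 10)/2 = -2/2 = -1
Check: S + A = 9 + -1 = 8 = T_{21}.

(9, -1)


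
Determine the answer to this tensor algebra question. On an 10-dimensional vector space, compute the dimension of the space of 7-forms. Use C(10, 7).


The dimension of the space of p-forms on an n-dimensional space is C(n, p).
n = 10, p = 7
C(10, 7) = 10! / (7! * 3!) = 120

120


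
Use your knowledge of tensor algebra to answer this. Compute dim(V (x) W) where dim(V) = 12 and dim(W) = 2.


The dimension of a tensor product is the product of dimensions.
dim(V) = 12, dim(W) = 2
dim(V (x) W) = 12 * 2 = 24

24


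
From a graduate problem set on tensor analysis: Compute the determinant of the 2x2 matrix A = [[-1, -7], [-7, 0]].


For a 2x2 matrix [[a, b], [c, d]], det = a*d - b*c.
a = -1, b = -7, c = -7, d = 0
a*d = -1 * 0 = 0
b*c = -7 * -7 = 49
det = 0 - 49 = -49

-49


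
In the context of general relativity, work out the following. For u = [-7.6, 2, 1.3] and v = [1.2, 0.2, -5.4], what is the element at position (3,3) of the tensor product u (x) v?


The outer product entry T_{ij} = u_i * v_j.
We need i=3, j=3.
u_3 = 1.3, v_3 = -5.4
T_{3,3} = 1.3 * -5.4 = -7.02

-7.02


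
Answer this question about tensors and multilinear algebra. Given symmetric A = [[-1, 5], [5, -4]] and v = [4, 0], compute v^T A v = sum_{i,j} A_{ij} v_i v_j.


First compute Av:
(Av)_1 = -1*4 + 5*0 = -4
(Av)_2 = 5*4 + -4*0 = 20
Av = [-4, 20]
Then v^T (Av) = 4*-4 + 0*20
= -16 + 0 = -16

-16


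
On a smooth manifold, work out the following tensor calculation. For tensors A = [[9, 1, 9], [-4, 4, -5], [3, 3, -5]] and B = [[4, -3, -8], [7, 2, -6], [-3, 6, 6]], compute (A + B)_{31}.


Tensor addition is component-wise: (A + B)_{ij} = A_{ij} + B_{ij}.
A_{31} = 3
B_{31} = -3
(A + B)_{31} = 3 + -3 = 0

0


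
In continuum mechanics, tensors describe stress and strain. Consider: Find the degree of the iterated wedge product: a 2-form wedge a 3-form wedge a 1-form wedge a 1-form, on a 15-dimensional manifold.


The degree of a wedge product is the sum of the degrees of the individual forms.
Degrees: 2, 3, 1, 1
Total degree = 2 + 3 + 1 + 1 = 7

7


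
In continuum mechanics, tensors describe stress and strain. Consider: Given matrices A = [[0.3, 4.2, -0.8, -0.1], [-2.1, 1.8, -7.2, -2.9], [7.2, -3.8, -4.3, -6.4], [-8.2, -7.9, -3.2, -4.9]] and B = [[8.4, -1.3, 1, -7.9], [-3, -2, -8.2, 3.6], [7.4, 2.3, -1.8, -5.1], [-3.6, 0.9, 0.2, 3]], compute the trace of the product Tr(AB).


Tr(AB) = sum_i (AB)_{ii} where (AB)_{ii} = sum_k A_{ik} B_{ki}.
(AB)_{11} = 0.3*8.4 + 4.2*-3 + -0.8*7.4 + -0.1*-3.6 = -15.64
(AB)_{22} = -2.1*-1.3 + 1.8*-2 + -7.2*2.3 + -2.9*0.9 = -20.04
(AB)_{33} = 7.2*1 + -3.8*-8.2 + -4.3*-1.8 + -6.4*0.2 = 44.82
(AB)_{44} = -8.2*-7.9 + -7.9*3.6 + -3.2*-5.1 + -4.9*3 = 37.96
Tr(AB) = -15.64 + -20.04 + 44.82 + 37.96 = 47.1

47.1


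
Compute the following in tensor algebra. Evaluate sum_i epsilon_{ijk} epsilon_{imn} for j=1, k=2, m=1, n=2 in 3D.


Using the identity: epsilon_{ijk} epsilon_{imn} = delta_{jm} delta_{kn} - delta_{jn} delta_{km}.
delta_{11} = 1
delta_{22} = 1
delta_{12} = 0
delta_{21} = 0
Result = 1 * 1 - 0 * 0 = 1 - 0 = 1

1


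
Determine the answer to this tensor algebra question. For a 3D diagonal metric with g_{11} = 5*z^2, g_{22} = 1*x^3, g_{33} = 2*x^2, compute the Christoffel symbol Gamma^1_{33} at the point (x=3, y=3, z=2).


For a diagonal metric, Gamma^k_{ij} = (1/2) g^{kk} (dg_{ik}/dx_j + dg_{jk}/dx_i - dg_{ij}/dx_k).
The metric is diagonal, so g_{ab} = 0 for a != b.
At the given point: g_{11} = 20, g_{22} = 27, g_{33} = 18
g^{11} = 1/20
dg_{31}/dx_3 = 0 (off-diagonal)
dg_{31}/dx_3 = 0 (off-diagonal)
dg_{33}/dx_1 = dg_{33}/dx_1 = 12
Numerator = 0 + 0 - 12 = -12
Gamma^1_{33} = -12 / (2 * 20) = -3/10

-3/10


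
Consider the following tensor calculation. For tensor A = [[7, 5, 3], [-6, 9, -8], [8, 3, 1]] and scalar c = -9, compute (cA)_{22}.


Scalar multiplication: (cA)_{ij} = c * A_{ij}.
c = -9
A_{22} = 9
(cA)_{22} = -9 * 9 = -81

-81


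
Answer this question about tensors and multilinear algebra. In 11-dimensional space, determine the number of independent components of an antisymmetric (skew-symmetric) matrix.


An antisymmetric rank-2 tensor satisfies A_{ij} = -A_{ji}, so diagonal entries are zero.
The independent components are the upper-triangular entries: C(n, 2) = n(n-1)/2.
n = 11
C(11, 2) = 11 * 10 / 2 = 110 / 2 = 55

55


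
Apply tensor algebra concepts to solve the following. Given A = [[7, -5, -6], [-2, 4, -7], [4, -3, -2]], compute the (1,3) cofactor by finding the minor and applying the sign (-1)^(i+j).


To find cofactor C_{13}, delete row 1 and column 3.
The resulting 2x2 submatrix is: [[-2, 4], [4, -3]]
Minor M_{13} = -2*-3 - 4*4
  = 6 - 16 = -10
Sign = (-1)^(1+3) = (-1)^4 = 1
Cofactor C_{13} = 1 * -10 = -10

-10


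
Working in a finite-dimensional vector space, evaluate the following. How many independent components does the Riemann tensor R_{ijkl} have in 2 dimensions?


The Riemann tensor in d dimensions has d^2(d^2 - 1)/12 independent components.
d = 2, so d^2 = 4
d^2 - 1 = 3
d^2(d^2 - 1) = 4 * 3 = 12
Divide by 12: 12 / 12 = 1

1


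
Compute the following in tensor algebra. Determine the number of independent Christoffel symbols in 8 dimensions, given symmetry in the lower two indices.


Christoffel symbols Gamma^k_{ij} are symmetric in i,j, so there are d * d(d+1)/2 independent symbols.
d = 8
d(d+1)/2 = 8 * 9 / 2 = 36
Total = 8 * 36 = 288

288


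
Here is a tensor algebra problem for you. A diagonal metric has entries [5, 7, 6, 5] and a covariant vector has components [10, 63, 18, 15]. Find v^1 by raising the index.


To raise an index with a diagonal metric: v^i = v_i / g_{ii}.
For index 1: v_1 = 10, g_{11} = 5
v^1 = 10 / 5 = 2

2


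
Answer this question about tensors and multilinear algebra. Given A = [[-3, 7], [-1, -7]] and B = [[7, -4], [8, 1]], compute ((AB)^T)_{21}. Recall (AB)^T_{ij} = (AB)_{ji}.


(AB)^T_{ij} = (AB)_{ji} = sum_k A_{jk} B_{ki}.
For i=2, j=1 we need (AB)_{12}:
A_{11} * B_{12} = -3 * -4 = 12
A_{12} * B_{22} = 7 * 1 = 7
Sum = 12 + 7 = 19

19


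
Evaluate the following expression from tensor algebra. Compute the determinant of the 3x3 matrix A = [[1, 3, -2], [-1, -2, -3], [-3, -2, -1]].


Expanding along the first row, det(A) = a11*M_11 - a12*M_12 + a13*M_13, where M_1j is the (1,j) minor.
Minor M_11 = -2*-1 - -3*-2 = -4
Minor M_12 = -1*-1 - -3*-3 = -8
Minor M_13 = -1*-2 - -2*-3 = -4
det = 1*(-4) - 3*(-8) + -2*(-4)
    = -4 - -24 + 8
    = 28

28


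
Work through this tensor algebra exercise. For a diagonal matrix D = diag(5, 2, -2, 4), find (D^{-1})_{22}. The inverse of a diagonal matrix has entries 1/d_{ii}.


For a diagonal matrix, the inverse has entries (D^{-1})_{ii} = 1/d_{ii}.
The diagonal entries are: d_{11} = 5, d_{22} = 2, d_{33} = -2, d_{44} = 4
We need (D^{-1})_{22} = 1/d_{22} = 1/2 = 1/2

1/2


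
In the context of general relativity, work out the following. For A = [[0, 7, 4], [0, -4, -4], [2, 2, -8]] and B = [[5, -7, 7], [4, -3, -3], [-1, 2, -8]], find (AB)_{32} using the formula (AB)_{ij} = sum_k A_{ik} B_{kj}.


(AB)_{ij} = sum_k A_{ik} B_{kj}.
For i=3, j=2:
A_{31} * B_{12} = 2 * -7 = -14
A_{32} * B_{22} = 2 * -3 = -6
A_{33} * B_{32} = -8 * 2 = -16
Sum = -14 + -6 + -16 = -36

-36


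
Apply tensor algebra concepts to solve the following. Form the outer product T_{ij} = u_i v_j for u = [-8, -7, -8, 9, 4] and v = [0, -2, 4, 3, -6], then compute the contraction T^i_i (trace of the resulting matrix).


The outer product gives T_{ij} = u_i v_j.
The trace (contraction) is Tr(T) = sum_i T_{ii} = sum_i u_i v_i.
Diagonal entries:
T_{11} = u_1 * v_1 = -8 * 0 = 0
T_{22} = u_2 * v_2 = -7 * -2 = 14
T_{33} = u_3 * v_3 = -8 * 4 = -32
T_{44} = u_4 * v_4 = 9 * 3 = 27
T_{55} = u_5 * v_5 = 4 * -6 = -24
Tr(T) = 0 + 14 + -32 + 27 + -24 = -15

-15


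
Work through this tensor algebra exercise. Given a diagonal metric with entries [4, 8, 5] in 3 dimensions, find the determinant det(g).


For a diagonal metric, the determinant is the product of diagonal entries.
Diagonal entries: 4, 8, 5
det(g) = 4 * 8 * 5 = 160

160


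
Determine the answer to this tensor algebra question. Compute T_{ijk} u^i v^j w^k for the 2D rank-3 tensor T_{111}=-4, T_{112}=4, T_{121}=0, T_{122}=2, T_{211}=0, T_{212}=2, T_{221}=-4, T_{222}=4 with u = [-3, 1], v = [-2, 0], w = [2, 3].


S = sum over i,j,k of T_{ijk} u_i v_j w_k. Expanding all 8 terms:
T_{111}*u_1*v_1*w_1 = -4*-3*-2*2 = -48  (running total: -48)
T_{112}*u_1*v_1*w_2 = 4*-3*-2*3 = 72  (running total: 24)
T_{121}*u_1*v_2*w_1 = 0*-3*0*2 = 0  (running total: 24)
T_{122}*u_1*v_2*w_2 = 2*-3*0*3 = 0  (running total: 24)
T_{211}*u_2*v_1*w_1 = 0*1*-2*2 = 0  (running total: 24)
T_{212}*u_2*v_1*w_2 = 2*1*-2*3 = -12  (running total: 12)
T_{221}*u_2*v_2*w_1 = -4*1*0*2 = 0  (running total: 12)
T_{222}*u_2*v_2*w_2 = 4*1*0*3 = 0  (running total: 12)
S = 12

12


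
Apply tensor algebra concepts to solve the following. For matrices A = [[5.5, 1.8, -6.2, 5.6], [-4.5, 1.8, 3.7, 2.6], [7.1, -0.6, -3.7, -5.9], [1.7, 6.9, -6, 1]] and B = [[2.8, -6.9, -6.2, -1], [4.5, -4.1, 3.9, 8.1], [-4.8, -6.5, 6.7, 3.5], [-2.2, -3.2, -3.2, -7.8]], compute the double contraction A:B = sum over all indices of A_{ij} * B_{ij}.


A:B = sum over all i,j of A_{ij} * B_{ij}.
Row 1: 5.5*2.8=15.4, 1.8*-6.9=-12.42, -6.2*-6.2=38.44, 5.6*-1=-5.6 => row sum = 35.82
Row 2: -4.5*4.5=-20.25, 1.8*-4.1=-7.38, 3.7*3.9=14.43, 2.6*8.1=21.06 => row sum = 7.86
Row 3: 7.1*-4.8=-34.08, -0.6*-6.5=3.9, -3.7*6.7=-24.79, -5.9*3.5=-20.65 => row sum = -75.62
Row 4: 1.7*-2.2=-3.74, 6.9*-3.2=-22.08, -6*-3.2=19.2, 1*-7.8=-7.8 => row sum = -14.42
Total = 35.82 + 7.86 + -75.62 + -14.42 = -46.36

-46.36


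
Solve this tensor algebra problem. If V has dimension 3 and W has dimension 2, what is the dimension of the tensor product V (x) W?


The dimension of a tensor product is the product of dimensions.
dim(V) = 3, dim(W) = 2
dim(V (x) W) = 3 * 2 = 6

6


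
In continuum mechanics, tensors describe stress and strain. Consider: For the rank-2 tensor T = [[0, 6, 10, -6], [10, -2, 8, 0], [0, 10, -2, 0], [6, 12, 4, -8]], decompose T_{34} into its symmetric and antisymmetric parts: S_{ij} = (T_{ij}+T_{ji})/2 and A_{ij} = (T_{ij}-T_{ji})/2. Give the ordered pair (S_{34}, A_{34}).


T_{34} = 0
T_{43} = 4
S_{34} = (0 + 4)/2 = 4/2 = 2
A_{34} = (0 - 4)/2 = -4/2 = -2
Check: S + A = 2 + -2 = 0 = T_{34}.

(2, -2)


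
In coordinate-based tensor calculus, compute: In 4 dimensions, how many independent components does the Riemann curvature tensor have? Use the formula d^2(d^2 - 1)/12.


The Riemann tensor in d dimensions has d^2(d^2 - 1)/12 independent components.
d = 4, so d^2 = 16
d^2 - 1 = 15
d^2(d^2 - 1) = 16 * 15 = 240
Divide by 12: 240 / 12 = 20

20


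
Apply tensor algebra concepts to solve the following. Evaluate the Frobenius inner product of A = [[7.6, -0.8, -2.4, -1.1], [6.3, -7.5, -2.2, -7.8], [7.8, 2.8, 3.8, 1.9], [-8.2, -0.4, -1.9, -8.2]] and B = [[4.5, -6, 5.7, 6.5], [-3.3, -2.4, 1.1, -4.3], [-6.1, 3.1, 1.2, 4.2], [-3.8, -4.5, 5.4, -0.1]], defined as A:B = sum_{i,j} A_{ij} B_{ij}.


A:B = sum over all i,j of A_{ij} * B_{ij}.
Row 1: 7.6*4.5=34.2, -0.8*-6=4.8, -2.4*5.7=-13.68, -1.1*6.5=-7.15 => row sum = 18.17
Row 2: 6.3*-3.3=-20.79, -7.5*-2.4=18, -2.2*1.1=-2.42, -7.8*-4.3=33.54 => row sum = 28.33
Row 3: 7.8*-6.1=-47.58, 2.8*3.1=8.68, 3.8*1.2=4.56, 1.9*4.2=7.98 => row sum = -26.36
Row 4: -8.2*-3.8=31.16, -0.4*-4.5=1.8, -1.9*5.4=-10.26, -8.2*-0.1=0.82 => row sum = 23.52
Total = 18.17 + 28.33 + -26.36 + 23.52 = 43.66

43.66


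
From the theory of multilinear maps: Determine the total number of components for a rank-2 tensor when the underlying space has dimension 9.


The number of components of a rank-r tensor in d dimensions is d^r.
Here d = 9 and r = 2.
9^2 = 81

81


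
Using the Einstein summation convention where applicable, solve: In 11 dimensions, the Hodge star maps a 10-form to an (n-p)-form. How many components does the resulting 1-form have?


The Hodge dual of a p-form on an n-dimensional manifold is an (n-p)-form.
n = 11, p = 10, so dual degree = 11 - 10 = 1
The number of components is C(n, n-p) = C(11, 1) = 11

11


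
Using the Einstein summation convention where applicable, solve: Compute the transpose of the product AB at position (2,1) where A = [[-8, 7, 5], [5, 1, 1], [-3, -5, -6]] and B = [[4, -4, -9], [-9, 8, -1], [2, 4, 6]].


(AB)^T_{ij} = (AB)_{ji} = sum_k A_{jk} B_{ki}.
For i=2, j=1 we need (AB)_{12}:
A_{11} * B_{12} = -8 * -4 = 32
A_{12} * B_{22} = 7 * 8 = 56
A_{13} * B_{32} = 5 * 4 = 20
Sum = 32 + 56 + 20 = 108

108


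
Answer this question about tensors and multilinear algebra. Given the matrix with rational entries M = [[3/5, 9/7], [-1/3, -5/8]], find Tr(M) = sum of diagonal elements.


The trace is the sum of diagonal entries.
Diagonal: M[1,1] = 3/5, M[2,2] = -5/8
Tr(M) = 3/5 + -5/8
Computing step by step:
After adding M[1,1]: 3/5
After adding M[2,2]: -1/40
Tr(M) = -1/40

-1/40


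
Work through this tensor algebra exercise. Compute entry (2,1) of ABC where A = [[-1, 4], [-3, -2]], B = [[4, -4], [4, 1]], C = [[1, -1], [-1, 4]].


(ABC)_{21} = sum_m (AB)_{2m} C_{m1}. First compute row 2 of AB.
(AB)_{21} = -3*4 + -2*4 = -20
(AB)_{22} = -3*-4 + -2*1 = 10
Now contract with column 1 of C:
(AB)_{21} * C_{11} = -20 * 1 = -20
(AB)_{22} * C_{21} = 10 * -1 = -10
(ABC)_{21} = -20 + -10 = -30

-30


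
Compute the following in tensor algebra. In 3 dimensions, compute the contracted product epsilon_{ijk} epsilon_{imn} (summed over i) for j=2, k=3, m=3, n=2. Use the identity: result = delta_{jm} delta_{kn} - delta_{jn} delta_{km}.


Using the identity: epsilon_{ijk} epsilon_{imn} = delta_{jm} delta_{kn} - delta_{jn} delta_{km}.
delta_{23} = 0
delta_{32} = 0
delta_{22} = 1
delta_{33} = 1
Result = 0 * 0 - 1 * 1 = 0 - 1 = -1

-1


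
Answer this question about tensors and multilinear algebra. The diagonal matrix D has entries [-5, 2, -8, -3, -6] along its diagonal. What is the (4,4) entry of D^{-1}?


For a diagonal matrix, the inverse has entries (D^{-1})_{ii} = 1/d_{ii}.
The diagonal entries are: d_{11} = -5, d_{22} = 2, d_{33} = -8, d_{44} = -3, d_{55} = -6
We need (D^{-1})_{44} = 1/d_{44} = 1/-3 = -1/3

-1/3


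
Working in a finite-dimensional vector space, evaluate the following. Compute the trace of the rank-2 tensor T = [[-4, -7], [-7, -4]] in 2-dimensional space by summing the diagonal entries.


The contraction (trace) of a rank-2 tensor is the sum of its diagonal elements.
Diagonal entries: A[1,1] = -4, A[2,2] = -4
Tr(A) = -4 + -4 = -8

-8


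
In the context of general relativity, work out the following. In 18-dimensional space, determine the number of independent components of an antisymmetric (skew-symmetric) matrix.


An antisymmetric rank-2 tensor satisfies A_{ij} = -A_{ji}, so diagonal entries are zero.
The independent components are the upper-triangular entries: C(n, 2) = n(n-1)/2.
n = 18
C(18, 2) = 18 * 17 / 2 = 306 / 2 = 153

153


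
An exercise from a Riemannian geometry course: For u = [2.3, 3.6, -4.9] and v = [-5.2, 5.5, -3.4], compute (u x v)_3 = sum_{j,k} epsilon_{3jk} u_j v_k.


(u x v)_3 = sum_{j,k} epsilon_{3jk} u_j v_k. Only permutations of (1,2,3) contribute; the two non-zero terms are:
eps_{312} u_1 v_2 = 1 * 2.3 * 5.5 = 12.65
eps_{321} u_2 v_1 = -1 * 3.6 * -5.2 = 18.72
(u x v)_3 = 31.37

31.37


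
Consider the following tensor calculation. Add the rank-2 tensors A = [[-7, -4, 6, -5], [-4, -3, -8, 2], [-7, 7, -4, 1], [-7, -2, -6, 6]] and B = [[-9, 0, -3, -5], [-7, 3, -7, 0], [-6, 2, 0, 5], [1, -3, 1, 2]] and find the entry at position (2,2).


Tensor addition is component-wise: (A + B)_{ij} = A_{ij} + B_{ij}.
A_{22} = -3
B_{22} = 3
(A + B)_{22} = -3 + 3 = 0

0


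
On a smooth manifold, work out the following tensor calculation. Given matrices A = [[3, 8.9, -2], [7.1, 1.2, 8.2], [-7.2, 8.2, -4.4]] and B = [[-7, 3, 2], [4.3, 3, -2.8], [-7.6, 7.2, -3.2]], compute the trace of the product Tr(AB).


Tr(AB) = sum_i (AB)_{ii} where (AB)_{ii} = sum_k A_{ik} B_{ki}.
(AB)_{11} = 3*-7 + 8.9*4.3 + -2*-7.6 = 32.47
(AB)_{22} = 7.1*3 + 1.2*3 + 8.2*7.2 = 83.94
(AB)_{33} = -7.2*2 + 8.2*-2.8 + -4.4*-3.2 = -23.28
Tr(AB) = 32.47 + 83.94 + -23.28 = 93.13

93.13


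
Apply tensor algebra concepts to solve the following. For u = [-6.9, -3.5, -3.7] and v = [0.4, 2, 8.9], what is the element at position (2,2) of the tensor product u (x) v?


The outer product entry T_{ij} = u_i * v_j.
We need i=2, j=2.
u_2 = -3.5, v_2 = 2
T_{2,2} = -3.5 * 2 = -7

-7


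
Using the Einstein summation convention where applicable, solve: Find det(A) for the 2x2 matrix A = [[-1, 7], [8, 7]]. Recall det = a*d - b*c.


For a 2x2 matrix [[a, b], [c, d]], det = a*d - b*c.
a = -1, b = 7, c = 8, d = 7
a*d = -1 * 7 = -7
b*c = 7 * 8 = 56
det = -7 - 56 = -63

-63


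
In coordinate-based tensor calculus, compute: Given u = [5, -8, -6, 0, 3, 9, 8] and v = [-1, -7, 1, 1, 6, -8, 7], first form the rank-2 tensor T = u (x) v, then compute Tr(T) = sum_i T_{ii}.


The outer product gives T_{ij} = u_i v_j.
The trace (contraction) is Tr(T) = sum_i T_{ii} = sum_i u_i v_i.
Diagonal entries:
T_{11} = u_1 * v_1 = 5 * -1 = -5
T_{22} = u_2 * v_2 = -8 * -7 = 56
T_{33} = u_3 * v_3 = -6 * 1 = -6
T_{44} = u_4 * v_4 = 0 * 1 = 0
T_{55} = u_5 * v_5 = 3 * 6 = 18
T_{66} = u_6 * v_6 = 9 * -8 = -72
T_{77} = u_7 * v_7 = 8 * 7 = 56
Tr(T) = -5 + 56 + -6 + 0 + 18 + -72 + 56 = 47

47


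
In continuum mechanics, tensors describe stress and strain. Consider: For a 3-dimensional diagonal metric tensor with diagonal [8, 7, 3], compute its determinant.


For a diagonal metric, the determinant is the product of diagonal entries.
Diagonal entries: 8, 7, 3
det(g) = 8 * 7 * 3 = 168

168


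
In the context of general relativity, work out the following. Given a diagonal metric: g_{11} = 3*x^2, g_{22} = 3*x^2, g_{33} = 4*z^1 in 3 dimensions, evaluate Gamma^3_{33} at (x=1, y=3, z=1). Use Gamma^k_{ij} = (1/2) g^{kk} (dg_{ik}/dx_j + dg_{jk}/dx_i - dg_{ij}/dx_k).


For a diagonal metric, Gamma^k_{ij} = (1/2) g^{kk} (dg_{ik}/dx_j + dg_{jk}/dx_i - dg_{ij}/dx_k).
The metric is diagonal, so g_{ab} = 0 for a != b.
At the given point: g_{11} = 3, g_{22} = 3, g_{33} = 4
g^{33} = 1/4
dg_{33}/dx_3 = dg_{33}/dx_3 = 4
dg_{33}/dx_3 = dg_{33}/dx_3 = 4
dg_{33}/dx_3 = dg_{33}/dx_3 = 4
Numerator = 4 + 4 - 4 = 4
Gamma^3_{33} = 4 / (2 * 4) = 1/2

1/2


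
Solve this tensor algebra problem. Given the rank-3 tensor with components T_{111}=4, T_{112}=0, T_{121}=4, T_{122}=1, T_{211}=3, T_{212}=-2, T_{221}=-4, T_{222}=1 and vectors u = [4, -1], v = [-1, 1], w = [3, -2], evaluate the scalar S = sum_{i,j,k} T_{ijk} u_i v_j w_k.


S = sum over i,j,k of T_{ijk} u_i v_j w_k. Expanding all 8 terms:
T_{111}*u_1*v_1*w_1 = 4*4*-1*3 = -48  (running total: -48)
T_{112}*u_1*v_1*w_2 = 0*4*-1*-2 = 0  (running total: -48)
T_{121}*u_1*v_2*w_1 = 4*4*1*3 = 48  (running total: 0)
T_{122}*u_1*v_2*w_2 = 1*4*1*-2 = -8  (running total: -8)
T_{211}*u_2*v_1*w_1 = 3*-1*-1*3 = 9  (running total: 1)
T_{212}*u_2*v_1*w_2 = -2*-1*-1*-2 = 4  (running total: 5)
T_{221}*u_2*v_2*w_1 = -4*-1*1*3 = 12  (running total: 17)
T_{222}*u_2*v_2*w_2 = 1*-1*1*-2 = 2  (running total: 19)
S = 19

19


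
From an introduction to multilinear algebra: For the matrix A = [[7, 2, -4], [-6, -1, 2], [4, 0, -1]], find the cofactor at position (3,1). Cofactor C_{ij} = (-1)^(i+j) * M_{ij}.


To find cofactor C_{31}, delete row 3 and column 1.
The resulting 2x2 submatrix is: [[2, -4], [-1, 2]]
Minor M_{31} = 2*2 - -4*-1
  = 4 - 4 = 0
Sign = (-1)^(3+1) = (-1)^4 = 1
Cofactor C_{31} = 1 * 0 = 0

0


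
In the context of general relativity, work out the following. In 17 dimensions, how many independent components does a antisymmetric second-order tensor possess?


A antisymmetric rank-2 tensor in d dimensions has d(d-1)/2 independent components.
d = 17
d(d-1)/2 = 17 * 16 / 2 = 272 / 2 = 136

136


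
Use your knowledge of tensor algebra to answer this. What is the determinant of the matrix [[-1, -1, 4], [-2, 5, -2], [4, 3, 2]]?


Expanding along the first row, det(A) = a11*M_11 - a12*M_12 + a13*M_13, where M_1j is the (1,j) minor.
Minor M_11 = 5*2 - -2*3 = 16
Minor M_12 = -2*2 - -2*4 = 4
Minor M_13 = -2*3 - 5*4 = -26
det = -1*(16) - -1*(4) + 4*(-26)
    = -16 - -4 + -104
    = -116

-116


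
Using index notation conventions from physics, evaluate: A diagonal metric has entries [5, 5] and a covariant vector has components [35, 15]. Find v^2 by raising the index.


To raise an index with a diagonal metric: v^i = v_i / g_{ii}.
For index 2: v_2 = 15, g_{22} = 5
v^2 = 15 / 5 = 3

3


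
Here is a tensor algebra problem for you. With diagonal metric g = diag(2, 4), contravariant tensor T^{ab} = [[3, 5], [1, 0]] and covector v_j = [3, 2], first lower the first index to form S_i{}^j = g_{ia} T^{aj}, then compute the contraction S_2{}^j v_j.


Step 1: lower the first index. For a diagonal metric, g_{ia} T^{aj} = g_{ii} T^{ij} (no sum on i).
g_{22} = 4
S_2{}^1 = 4 * T^{21} = 4 * 1 = 4
S_2{}^2 = 4 * T^{22} = 4 * 0 = 0
Step 2: contract S_2{}^j with v_j.
S_2{}^1 * v_1 = 4 * 3 = 12
S_2{}^2 * v_2 = 0 * 2 = 0
Result = 12 + 0 = 12

12


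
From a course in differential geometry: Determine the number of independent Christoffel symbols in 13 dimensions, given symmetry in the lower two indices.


Christoffel symbols Gamma^k_{ij} are symmetric in i,j, so there are d * d(d+1)/2 independent symbols.
d = 13
d(d+1)/2 = 13 * 14 / 2 = 91
Total = 13 * 91 = 1183

1183


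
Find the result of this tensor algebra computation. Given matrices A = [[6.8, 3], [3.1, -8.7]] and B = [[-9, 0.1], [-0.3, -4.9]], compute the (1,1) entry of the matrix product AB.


(AB)_{ij} = sum_k A_{ik} B_{kj}.
For i=1, j=1:
A_{11} * B_{11} = 6.8 * -9 = -61.2
A_{12} * B_{21} = 3 * -0.3 = -0.9
Sum = -61.2 + -0.9 = -62.1

-62.1


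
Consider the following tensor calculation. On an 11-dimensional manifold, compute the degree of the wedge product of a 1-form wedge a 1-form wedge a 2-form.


The degree of a wedge product is the sum of the degrees of the individual forms.
Degrees: 1, 1, 2
Total degree = 1 + 1 + 2 = 4

4


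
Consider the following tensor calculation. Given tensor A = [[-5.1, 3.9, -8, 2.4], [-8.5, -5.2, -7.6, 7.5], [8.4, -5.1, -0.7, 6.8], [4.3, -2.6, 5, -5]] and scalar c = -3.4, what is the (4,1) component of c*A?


Scalar multiplication: (cA)_{ij} = c * A_{ij}.
c = -3.4
A_{41} = 4.3
(cA)_{41} = -3.4 * 4.3 = -14.62

-14.62


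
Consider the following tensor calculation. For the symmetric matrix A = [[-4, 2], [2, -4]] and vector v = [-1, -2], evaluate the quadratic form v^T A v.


First compute Av:
(Av)_1 = -4*-1 + 2*-2 = 0
(Av)_2 = 2*-1 + -4*-2 = 6
Av = [0, 6]
Then v^T (Av) = -1*0 + -2*6
= 0 + -12 = -12

-12


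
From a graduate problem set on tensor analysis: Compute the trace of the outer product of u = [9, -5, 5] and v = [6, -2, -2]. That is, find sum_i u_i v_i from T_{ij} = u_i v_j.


The outer product gives T_{ij} = u_i v_j.
The trace (contraction) is Tr(T) = sum_i T_{ii} = sum_i u_i v_i.
Diagonal entries:
T_{11} = u_1 * v_1 = 9 * 6 = 54
T_{22} = u_2 * v_2 = -5 * -2 = 10
T_{33} = u_3 * v_3 = 5 * -2 = -10
Tr(T) = 54 + 10 + -10 = 54

54


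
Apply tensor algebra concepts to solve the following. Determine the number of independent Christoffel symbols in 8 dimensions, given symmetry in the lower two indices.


Christoffel symbols Gamma^k_{ij} are symmetric in i,j, so there are d * d(d+1)/2 independent symbols.
d = 8
d(d+1)/2 = 8 * 9 / 2 = 36
Total = 8 * 36 = 288

288


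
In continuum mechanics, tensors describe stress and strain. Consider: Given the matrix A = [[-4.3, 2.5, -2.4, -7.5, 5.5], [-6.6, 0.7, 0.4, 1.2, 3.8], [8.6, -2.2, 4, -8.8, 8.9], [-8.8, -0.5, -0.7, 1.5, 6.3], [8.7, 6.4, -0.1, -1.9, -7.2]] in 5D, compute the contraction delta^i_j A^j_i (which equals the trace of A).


The contraction (trace) of a rank-2 tensor is the sum of its diagonal elements.
Diagonal entries: A[1,1] = -4.3, A[2,2] = 0.7, A[3,3] = 4, A[4,4] = 1.5, A[5,5] = -7.2
Tr(A) = -4.3 + 0.7 + 4 + 1.5 + -7.2 = -5.3

-5.3


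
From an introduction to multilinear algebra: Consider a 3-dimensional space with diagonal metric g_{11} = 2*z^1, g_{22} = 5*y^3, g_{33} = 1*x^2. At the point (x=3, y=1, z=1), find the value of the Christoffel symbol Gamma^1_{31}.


For a diagonal metric, Gamma^k_{ij} = (1/2) g^{kk} (dg_{ik}/dx_j + dg_{jk}/dx_i - dg_{ij}/dx_k).
The metric is diagonal, so g_{ab} = 0 for a != b.
At the given point: g_{11} = 2, g_{22} = 5, g_{33} = 9
g^{11} = 1/2
dg_{31}/dx_1 = 0 (off-diagonal)
dg_{11}/dx_3 = dg_{11}/dx_3 = 2
dg_{31}/dx_1 = 0 (off-diagonal)
Numerator = 0 + 2 - 0 = 2
Gamma^1_{31} = 2 / (2 * 2) = 1/2

1/2


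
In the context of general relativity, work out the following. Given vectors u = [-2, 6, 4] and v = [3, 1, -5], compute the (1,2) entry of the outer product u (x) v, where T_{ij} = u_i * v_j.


The outer product entry T_{ij} = u_i * v_j.
We need i=1, j=2.
u_1 = -2, v_2 = 1
T_{1,2} = -2 * 1 = -2

-2


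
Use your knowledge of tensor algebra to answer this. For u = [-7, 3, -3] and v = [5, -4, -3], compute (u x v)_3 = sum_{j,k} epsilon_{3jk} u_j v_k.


(u x v)_3 = sum_{j,k} epsilon_{3jk} u_j v_k. Only permutations of (1,2,3) contribute; the two non-zero terms are:
eps_{312} u_1 v_2 = 1 * -7 * -4 = 28
eps_{321} u_2 v_1 = -1 * 3 * 5 = -15
(u x v)_3 = 13

13


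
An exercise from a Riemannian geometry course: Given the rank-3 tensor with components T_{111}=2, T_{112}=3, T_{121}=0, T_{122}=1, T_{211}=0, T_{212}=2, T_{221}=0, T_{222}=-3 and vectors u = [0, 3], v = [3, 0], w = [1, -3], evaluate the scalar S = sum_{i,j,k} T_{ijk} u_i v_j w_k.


S = sum over i,j,k of T_{ijk} u_i v_j w_k. Expanding all 8 terms:
T_{111}*u_1*v_1*w_1 = 2*0*3*1 = 0  (running total: 0)
T_{112}*u_1*v_1*w_2 = 3*0*3*-3 = 0  (running total: 0)
T_{121}*u_1*v_2*w_1 = 0*0*0*1 = 0  (running total: 0)
T_{122}*u_1*v_2*w_2 = 1*0*0*-3 = 0  (running total: 0)
T_{211}*u_2*v_1*w_1 = 0*3*3*1 = 0  (running total: 0)
T_{212}*u_2*v_1*w_2 = 2*3*3*-3 = -54  (running total: -54)
T_{221}*u_2*v_2*w_1 = 0*3*0*1 = 0  (running total: -54)
T_{222}*u_2*v_2*w_2 = -3*3*0*-3 = 0  (running total: -54)
S = -54

-54


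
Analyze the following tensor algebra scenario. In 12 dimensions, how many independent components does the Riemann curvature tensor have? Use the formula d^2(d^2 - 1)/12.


The Riemann tensor in d dimensions has d^2(d^2 - 1)/12 independent components.
d = 12, so d^2 = 144
d^2 - 1 = 143
d^2(d^2 - 1) = 144 * 143 = 20592
Divide by 12: 20592 / 12 = 1716

1716


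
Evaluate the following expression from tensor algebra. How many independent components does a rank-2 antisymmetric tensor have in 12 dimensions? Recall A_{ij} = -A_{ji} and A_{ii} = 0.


An antisymmetric rank-2 tensor satisfies A_{ij} = -A_{ji}, so diagonal entries are zero.
The independent components are the upper-triangular entries: C(n, 2) = n(n-1)/2.
n = 12
C(12, 2) = 12 * 11 / 2 = 132 / 2 = 66

66


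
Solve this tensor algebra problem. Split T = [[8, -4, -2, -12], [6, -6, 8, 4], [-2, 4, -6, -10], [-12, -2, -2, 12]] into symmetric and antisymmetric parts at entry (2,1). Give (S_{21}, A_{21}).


T_{21} = 6
T_{12} = -4
S_{21} = (6 + -4)/2 = 2/2 = 1
A_{21} = (6 - -4)/2 = 10/2 = 5
Check: S + A = 1 + 5 = 6 = T_{21}.

(1, 5)


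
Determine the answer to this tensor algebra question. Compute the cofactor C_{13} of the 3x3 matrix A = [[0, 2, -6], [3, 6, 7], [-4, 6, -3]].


To find cofactor C_{13}, delete row 1 and column 3.
The resulting 2x2 submatrix is: [[3, 6], [-4, 6]]
Minor M_{13} = 3*6 - 6*-4
  = 18 - -24 = 42
Sign = (-1)^(1+3) = (-1)^4 = 1
Cofactor C_{13} = 1 * 42 = 42

42


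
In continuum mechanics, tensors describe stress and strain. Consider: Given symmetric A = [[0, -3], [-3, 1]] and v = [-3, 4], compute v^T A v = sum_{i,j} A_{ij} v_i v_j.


First compute Av:
(Av)_1 = 0*-3 + -3*4 = -12
(Av)_2 = -3*-3 + 1*4 = 13
Av = [-12, 13]
Then v^T (Av) = -3*-12 + 4*13
= 36 + 52 = 88

88


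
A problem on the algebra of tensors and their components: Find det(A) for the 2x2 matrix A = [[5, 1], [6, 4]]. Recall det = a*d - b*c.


For a 2x2 matrix [[a, b], [c, d]], det = a*d - b*c.
a = 5, b = 1, c = 6, d = 4
a*d = 5 * 4 = 20
b*c = 1 * 6 = 6
det = 20 - 6 = 14

14


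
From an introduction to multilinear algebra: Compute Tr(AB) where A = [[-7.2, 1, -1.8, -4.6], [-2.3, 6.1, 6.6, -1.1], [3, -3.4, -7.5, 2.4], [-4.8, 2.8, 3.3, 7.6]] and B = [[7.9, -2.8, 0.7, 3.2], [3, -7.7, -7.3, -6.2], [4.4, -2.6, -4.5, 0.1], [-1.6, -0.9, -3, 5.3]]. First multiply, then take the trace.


Tr(AB) = sum_i (AB)_{ii} where (AB)_{ii} = sum_k A_{ik} B_{ki}.
(AB)_{11} = -7.2*7.9 + 1*3 + -1.8*4.4 + -4.6*-1.6 = -54.44
(AB)_{22} = -2.3*-2.8 + 6.1*-7.7 + 6.6*-2.6 + -1.1*-0.9 = -56.7
(AB)_{33} = 3*0.7 + -3.4*-7.3 + -7.5*-4.5 + 2.4*-3 = 53.47
(AB)_{44} = -4.8*3.2 + 2.8*-6.2 + 3.3*0.1 + 7.6*5.3 = 7.89
Tr(AB) = -54.44 + -56.7 + 53.47 + 7.89 = -49.78

-49.78


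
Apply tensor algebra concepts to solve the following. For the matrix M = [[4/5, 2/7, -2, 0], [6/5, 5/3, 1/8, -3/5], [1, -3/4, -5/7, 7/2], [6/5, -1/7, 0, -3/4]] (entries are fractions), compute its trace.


The trace is the sum of diagonal entries.
Diagonal: M[1,1] = 4/5, M[2,2] = 5/3, M[3,3] = -5/7, M[4,4] = -3/4
Tr(M) = 4/5 + 5/3 + -5/7 + -3/4
Computing step by step:
After adding M[1,1]: 4/5
After adding M[2,2]: 37/15
After adding M[3,3]: 184/105
After adding M[4,4]: 421/420
Tr(M) = 421/420

421/420


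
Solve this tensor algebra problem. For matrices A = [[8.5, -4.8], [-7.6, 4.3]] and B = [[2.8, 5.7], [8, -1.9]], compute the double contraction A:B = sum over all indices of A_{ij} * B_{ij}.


A:B = sum over all i,j of A_{ij} * B_{ij}.
Row 1: 8.5*2.8=23.8, -4.8*5.7=-27.36 => row sum = -3.56
Row 2: -7.6*8=-60.8, 4.3*-1.9=-8.17 => row sum = -68.97
Total = -3.56 + -68.97 = -72.53

-72.53


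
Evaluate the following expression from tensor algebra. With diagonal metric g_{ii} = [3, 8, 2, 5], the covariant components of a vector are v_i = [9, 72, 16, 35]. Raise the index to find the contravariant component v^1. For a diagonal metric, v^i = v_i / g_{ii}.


To raise an index with a diagonal metric: v^i = v_i / g_{ii}.
For index 1: v_1 = 9, g_{11} = 3
v^1 = 9 / 3 = 3

3


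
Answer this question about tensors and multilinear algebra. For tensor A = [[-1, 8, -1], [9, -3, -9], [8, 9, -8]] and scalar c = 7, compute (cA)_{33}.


Scalar multiplication: (cA)_{ij} = c * A_{ij}.
c = 7
A_{33} = -8
(cA)_{33} = 7 * -8 = -56

-56


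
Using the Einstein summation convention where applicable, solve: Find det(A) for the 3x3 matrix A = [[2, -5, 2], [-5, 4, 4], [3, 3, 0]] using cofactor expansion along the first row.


Expanding along the first row, det(A) = a11*M_11 - a12*M_12 + a13*M_13, where M_1j is the (1,j) minor.
Minor M_11 = 4*0 - 4*3 = -12
Minor M_12 = -5*0 - 4*3 = -12
Minor M_13 = -5*3 - 4*3 = -27
det = 2*(-12) - -5*(-12) + 2*(-27)
    = -24 - 60 + -54
    = -138

-138
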